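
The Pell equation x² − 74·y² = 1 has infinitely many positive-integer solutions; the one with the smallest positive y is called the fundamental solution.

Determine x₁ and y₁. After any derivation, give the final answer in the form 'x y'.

[8; 1,1,1,1,16] for √74; ℓ=5 ⇒ convergent index 9
a_0=8:  p_0=8·1+0=8,  q_0=8·0+1=1
a_1=1:  p_1=1·8+1=9,  q_1=1·1+0=1
…
a_3=1:  p_3=1·17+9=26,  q_3=1·2+1=3
a_4=1:  p_4=1·26+17=43,  q_4=1·3+2=5
a_5=16:  p_5=16·43+26=714,  q_5=16·5+3=83
a_6=1:  p_6=1·714+43=757,  q_6=1·83+5=88
a_7=1:  p_7=1·757+714=1471,  q_7=1·88+83=171
a_8=1:  p_8=1·1471+757=2228,  q_8=1·171+88=259
a_9=1:  p_9=1·2228+1471=3699,  q_9=1·259+171=430
(x₁, y₁) = (3699, 430);  3699² − 74·430² = 1 ✓

3699 430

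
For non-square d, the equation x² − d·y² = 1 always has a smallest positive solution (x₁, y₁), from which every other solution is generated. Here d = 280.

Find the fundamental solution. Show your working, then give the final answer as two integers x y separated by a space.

251 15

√280 = [16; 1,2,1,2,1,32, …], period ℓ=6 (even) → k=5
i=0: a=16 ⇒ p=16, q=1
…
i=2: a=2 ⇒ p=50, q=3
i=3: a=1 ⇒ p=67, q=4
i=4: a=2 ⇒ p=184, q=11
i=5: a=1 ⇒ p=251, q=15
→ (251, 15).  Check: 251²=63001, 280·15²=63000, difference 1.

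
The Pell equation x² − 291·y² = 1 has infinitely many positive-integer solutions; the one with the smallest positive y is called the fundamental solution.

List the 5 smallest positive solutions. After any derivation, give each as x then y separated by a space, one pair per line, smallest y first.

290 17
168199 9860
97555130 5718783
56581807201 3316884280
32817350621450 1923787163617

√291 → a₀=17, period (17,34); ℓ=2 even so k=1
k=0  a_k=17  p_k/q_k = 17/1
k=1  a_k=17  p_k/q_k = 290/17
→ (290, 17).  Check: 290²=84100, 291·17²=84099, difference 1.
n=2: (290,17)∘(290,17) = (290·290+291·17·17, 290·17+17·290) = (168199,9860)
n=3: (168199,9860)∘(290,17) = (290·168199+291·17·9860, 290·9860+17·168199) = (97555130,5718783)
n=4: (97555130,5718783)∘(290,17) = (290·97555130+291·17·5718783, 290·5718783+17·97555130) = (56581807201,3316884280)
n=5: (56581807201,3316884280)∘(290,17) = (290·56581807201+291·17·3316884280, 290·3316884280+17·56581807201) = (32817350621450,1923787163617)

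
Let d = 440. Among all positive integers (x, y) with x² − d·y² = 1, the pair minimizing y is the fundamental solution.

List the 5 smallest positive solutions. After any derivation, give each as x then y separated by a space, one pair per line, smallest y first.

[20; 1,40] for √440; ℓ=2 ⇒ convergent index 1
step 0: (20, 1)  from 20·(1,0) + (0,1)
step 1: (21, 1)  from 1·(20,1) + (1,0)
→ (21, 1).  Check: 21²=441, 440·1²=440, difference 1.
n=2: (21,1)∘(21,1) = (21·21+440·1·1, 21·1+1·21) = (881,42)
n=3: (881,42)∘(21,1) = (21·881+440·1·42, 21·42+1·881) = (36981,1763)
n=4: (36981,1763)∘(21,1) = (21·36981+440·1·1763, 21·1763+1·36981) = (1552321,74004)
n=5: (1552321,74004)∘(21,1) = (21·1552321+440·1·74004, 21·74004+1·1552321) = (65160501,3106405)

21 1
881 42
36981 1763
1552321 74004
65160501 3106405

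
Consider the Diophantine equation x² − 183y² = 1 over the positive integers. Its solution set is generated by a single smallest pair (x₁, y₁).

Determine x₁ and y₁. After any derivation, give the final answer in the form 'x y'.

487 36

d=183: √d = [13; 1,1,8,1,1,26] (ℓ=6, even), read p_5/q_5
a_0=13:  p_0=13·1+0=13,  q_0=13·0+1=1
…
a_3=8:  p_3=8·27+14=230,  q_3=8·2+1=17
a_4=1:  p_4=1·230+27=257,  q_4=1·17+2=19
a_5=1:  p_5=1·257+230=487,  q_5=1·19+17=36
(x₁, y₁) = (487, 36);  487² − 183·36² = 1 ✓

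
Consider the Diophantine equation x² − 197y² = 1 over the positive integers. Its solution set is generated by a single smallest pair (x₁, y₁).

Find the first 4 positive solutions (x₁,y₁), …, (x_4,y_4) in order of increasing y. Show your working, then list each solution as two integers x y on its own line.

393 28
308897 22008
242792649 17298260
190834713217 13596410352

√197 = [14; 28, …], period ℓ=1 (odd) → k=1
k=0  a_k=14  p_k/q_k = 14/1
k=1  a_k=28  p_k/q_k = 393/28
→ (393, 28).  Check: 393²=154449, 197·28²=154448, difference 1.
n=2: (393,28)∘(393,28) = (393·393+197·28·28, 393·28+28·393) = (308897,22008)
n=3: (308897,22008)∘(393,28) = (393·308897+197·28·22008, 393·22008+28·308897) = (242792649,17298260)
n=4: (242792649,17298260)∘(393,28) = (393·242792649+197·28·17298260, 393·17298260+28·242792649) = (190834713217,13596410352)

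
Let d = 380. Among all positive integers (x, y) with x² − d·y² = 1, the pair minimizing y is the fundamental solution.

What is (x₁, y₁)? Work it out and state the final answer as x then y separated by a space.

d=380: √d = [19; 2,38] (ℓ=2, even), read p_1/q_1
a_0=19:  p_0=19·1+0=19,  q_0=19·0+1=1
a_1=2:  p_1=2·19+1=39,  q_1=2·1+0=2
→ (39, 2).  Check: 39²=1521, 380·2²=1520, difference 1.

39 2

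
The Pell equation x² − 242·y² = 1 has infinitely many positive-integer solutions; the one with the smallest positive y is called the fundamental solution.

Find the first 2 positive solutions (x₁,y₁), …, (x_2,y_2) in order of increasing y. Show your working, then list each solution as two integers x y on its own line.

[15; 1,1,3,1,14,1,3,1,1,30] for √242; ℓ=10 ⇒ convergent index 9
i=0: a=15 ⇒ p=15, q=1
…
i=5: a=14 ⇒ p=2069, q=133
i=6: a=1 ⇒ p=2209, q=142
i=7: a=3 ⇒ p=8696, q=559
i=8: a=1 ⇒ p=10905, q=701
i=9: a=1 ⇒ p=19601, q=1260
(x₁, y₁) = (19601, 1260);  19601² − 242·1260² = 1 ✓
(19601+1260√242)^2 = 768398401 + 49394520√242

19601 1260
768398401 49394520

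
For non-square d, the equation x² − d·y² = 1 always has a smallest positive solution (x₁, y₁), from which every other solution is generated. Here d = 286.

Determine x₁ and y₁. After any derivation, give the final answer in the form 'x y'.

√286 → a₀=16, period (1,10,3,3,2,3,3,10,1,32); ℓ=10 even so k=9
i=0: a=16 ⇒ p=16, q=1
…
i=3: a=3 ⇒ p=575, q=34
…
i=8: a=10 ⇒ p=512132, q=30283
i=9: a=1 ⇒ p=561835, q=33222
fundamental: x₁=561835, y₁=33222  (since 315658567225 − 286·1103701284 = 1)

561835 33222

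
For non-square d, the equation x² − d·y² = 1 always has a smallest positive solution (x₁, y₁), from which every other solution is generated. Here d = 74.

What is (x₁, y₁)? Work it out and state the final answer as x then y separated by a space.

d=74: √d = [8; 1,1,1,1,16] (ℓ=5, odd), read p_9/q_9
k=0  a_k=8  p_k/q_k = 8/1
k=1  a_k=1  p_k/q_k = 9/1
k=2  a_k=1  p_k/q_k = 17/2
…
k=5  a_k=16  p_k/q_k = 714/83
…
k=7  a_k=1  p_k/q_k = 1471/171
k=8  a_k=1  p_k/q_k = 2228/259
k=9  a_k=1  p_k/q_k = 3699/430
→ (3699, 430).  Check: 3699²=13682601, 74·430²=13682600, difference 1.

3699 430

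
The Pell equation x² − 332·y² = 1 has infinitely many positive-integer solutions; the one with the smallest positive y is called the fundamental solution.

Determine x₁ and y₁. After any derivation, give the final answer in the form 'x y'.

[18; 4,1,1,8,1,1,4,36] for √332; ℓ=8 ⇒ convergent index 7
k=0  a_k=18  p_k/q_k = 18/1
…
k=2  a_k=1  p_k/q_k = 91/5
k=3  a_k=1  p_k/q_k = 164/9
k=4  a_k=8  p_k/q_k = 1403/77
…
k=6  a_k=1  p_k/q_k = 2970/163
k=7  a_k=4  p_k/q_k = 13447/738
(x₁, y₁) = (13447, 738);  13447² − 332·738² = 1 ✓

13447 738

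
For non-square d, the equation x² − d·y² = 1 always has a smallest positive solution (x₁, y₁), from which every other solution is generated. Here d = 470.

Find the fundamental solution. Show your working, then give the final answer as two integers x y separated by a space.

1691 78

d=470: √d = [21; 1,2,8,2,1,42] (ℓ=6, even), read p_5/q_5
i=0: a=21 ⇒ p=21, q=1
i=1: a=1 ⇒ p=22, q=1
…
i=3: a=8 ⇒ p=542, q=25
i=4: a=2 ⇒ p=1149, q=53
i=5: a=1 ⇒ p=1691, q=78
(x₁, y₁) = (1691, 78);  1691² − 470·78² = 1 ✓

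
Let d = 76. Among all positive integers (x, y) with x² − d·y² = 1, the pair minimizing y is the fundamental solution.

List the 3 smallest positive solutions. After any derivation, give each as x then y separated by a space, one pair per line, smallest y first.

57799 6630
6681448801 766414740
772362118440199 88596011107890

√76 = [8; 1,2,1,1,5,4,5,1,1,2,1,16, …], period ℓ=12 (even) → k=11
a_0=8:  p_0=8·1+0=8,  q_0=8·0+1=1
…
a_4=1:  p_4=1·35+26=61,  q_4=1·4+3=7
a_5=5:  p_5=5·61+35=340,  q_5=5·7+4=39
…
a_9=1:  p_9=1·8866+7445=16311,  q_9=1·1017+854=1871
a_10=2:  p_10=2·16311+8866=41488,  q_10=2·1871+1017=4759
a_11=1:  p_11=1·41488+16311=57799,  q_11=1·4759+1871=6630
(x₁, y₁) = (57799, 6630);  57799² − 76·6630² = 1 ✓
k=2:  x_2 = 57799·57799+76·6630·6630 = 6681448801,  y_2 = 57799·6630+6630·57799 = 766414740
k=3:  x_3 = 57799·6681448801+76·6630·766414740 = 772362118440199,  y_3 = 57799·766414740+6630·6681448801 = 88596011107890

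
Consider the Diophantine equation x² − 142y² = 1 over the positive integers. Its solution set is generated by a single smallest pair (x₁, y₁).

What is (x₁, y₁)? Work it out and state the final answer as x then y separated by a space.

√142 → a₀=11, period (1,10,1,22); ℓ=4 even so k=3
step 0: (11, 1)  from 11·(1,0) + (0,1)
…
step 2: (131, 11)  from 10·(12,1) + (11,1)
step 3: (143, 12)  from 1·(131,11) + (12,1)
(x₁, y₁) = (143, 12);  143² − 142·12² = 1 ✓

143 12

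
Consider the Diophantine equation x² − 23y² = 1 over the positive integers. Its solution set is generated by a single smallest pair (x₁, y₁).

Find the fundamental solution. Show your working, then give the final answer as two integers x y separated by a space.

√23 = [4; 1,3,1,8, …], period ℓ=4 (even) → k=3
step 0: (4, 1)  from 4·(1,0) + (0,1)
…
step 2: (19, 4)  from 3·(5,1) + (4,1)
step 3: (24, 5)  from 1·(19,4) + (5,1)
(x₁, y₁) = (24, 5);  24² − 23·5² = 1 ✓

24 5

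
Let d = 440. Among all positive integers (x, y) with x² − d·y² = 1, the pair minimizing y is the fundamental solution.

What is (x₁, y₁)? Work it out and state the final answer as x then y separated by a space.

√440 → a₀=20, period (1,40); ℓ=2 even so k=1
k=0  a_k=20  p_k/q_k = 20/1
k=1  a_k=1  p_k/q_k = 21/1
→ (21, 1).  Check: 21²=441, 440·1²=440, difference 1.

21 1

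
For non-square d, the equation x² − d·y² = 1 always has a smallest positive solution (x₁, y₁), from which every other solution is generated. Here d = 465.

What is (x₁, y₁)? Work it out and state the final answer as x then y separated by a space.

15871 736

[21; 1,1,3,2,2,2,3,1,1,42] for √465; ℓ=10 ⇒ convergent index 9
i=0: a=21 ⇒ p=21, q=1
…
i=4: a=2 ⇒ p=345, q=16
i=5: a=2 ⇒ p=841, q=39
i=6: a=2 ⇒ p=2027, q=94
…
i=8: a=1 ⇒ p=8949, q=415
i=9: a=1 ⇒ p=15871, q=736
(x₁, y₁) = (15871, 736);  15871² − 465·736² = 1 ✓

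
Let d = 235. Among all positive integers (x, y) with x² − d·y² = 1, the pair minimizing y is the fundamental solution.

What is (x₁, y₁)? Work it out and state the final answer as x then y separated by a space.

46 3

√235 → a₀=15, period (3,30); ℓ=2 even so k=1
i=0: a=15 ⇒ p=15, q=1
i=1: a=3 ⇒ p=46, q=3
→ (46, 3).  Check: 46²=2116, 235·3²=2115, difference 1.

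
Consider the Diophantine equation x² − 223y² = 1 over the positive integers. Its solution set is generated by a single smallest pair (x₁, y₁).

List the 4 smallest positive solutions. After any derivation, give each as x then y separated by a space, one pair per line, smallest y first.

224 15
100351 6720
44957024 3010545
20140646401 1348717440

d=223: √d = [14; 1,13,1,28] (ℓ=4, even), read p_3/q_3
i=0: a=14 ⇒ p=14, q=1
…
i=2: a=13 ⇒ p=209, q=14
i=3: a=1 ⇒ p=224, q=15
→ (224, 15).  Check: 224²=50176, 223·15²=50175, difference 1.
k=2:  x_2 = 224·224+223·15·15 = 100351,  y_2 = 224·15+15·224 = 6720
k=3:  x_3 = 224·100351+223·15·6720 = 44957024,  y_3 = 224·6720+15·100351 = 3010545
k=4:  x_4 = 224·44957024+223·15·3010545 = 20140646401,  y_4 = 224·3010545+15·44957024 = 1348717440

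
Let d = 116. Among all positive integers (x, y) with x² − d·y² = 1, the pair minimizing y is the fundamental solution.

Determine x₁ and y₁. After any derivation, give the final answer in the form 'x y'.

9801 910

[10; 1,3,2,1,4,1,2,3,1,20] for √116; ℓ=10 ⇒ convergent index 9
a_0=10:  p_0=10·1+0=10,  q_0=10·0+1=1
a_1=1:  p_1=1·10+1=11,  q_1=1·1+0=1
…
a_4=1:  p_4=1·97+43=140,  q_4=1·9+4=13
…
a_6=1:  p_6=1·657+140=797,  q_6=1·61+13=74
…
a_8=3:  p_8=3·2251+797=7550,  q_8=3·209+74=701
a_9=1:  p_9=1·7550+2251=9801,  q_9=1·701+209=910
(x₁, y₁) = (9801, 910);  9801² − 116·910² = 1 ✓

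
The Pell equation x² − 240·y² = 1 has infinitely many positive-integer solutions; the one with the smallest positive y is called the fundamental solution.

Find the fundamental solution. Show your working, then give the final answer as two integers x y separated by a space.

[15; 2,30] for √240; ℓ=2 ⇒ convergent index 1
k=0  a_k=15  p_k/q_k = 15/1
k=1  a_k=2  p_k/q_k = 31/2
fundamental: x₁=31, y₁=2  (since 961 − 240·4 = 1)

31 2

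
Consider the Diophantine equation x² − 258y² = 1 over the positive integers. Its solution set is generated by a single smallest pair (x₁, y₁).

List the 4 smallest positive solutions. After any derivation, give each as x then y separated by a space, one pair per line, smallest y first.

√258 → a₀=16, period (16,32); ℓ=2 even so k=1
a_0=16:  p_0=16·1+0=16,  q_0=16·0+1=1
a_1=16:  p_1=16·16+1=257,  q_1=16·1+0=16
(x₁, y₁) = (257, 16);  257² − 258·16² = 1 ✓
(257+16√258)^2 = 132097 + 8224√258
(257+16√258)^3 = 67897601 + 4227120√258
(257+16√258)^4 = 34899234817 + 2172731456√258

257 16
132097 8224
67897601 4227120
34899234817 2172731456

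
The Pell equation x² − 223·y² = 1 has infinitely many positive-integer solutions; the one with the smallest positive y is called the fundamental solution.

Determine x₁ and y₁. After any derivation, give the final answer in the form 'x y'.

√223 = [14; 1,13,1,28, …], period ℓ=4 (even) → k=3
a_0=14:  p_0=14·1+0=14,  q_0=14·0+1=1
a_1=1:  p_1=1·14+1=15,  q_1=1·1+0=1
a_2=13:  p_2=13·15+14=209,  q_2=13·1+1=14
a_3=1:  p_3=1·209+15=224,  q_3=1·14+1=15
fundamental: x₁=224, y₁=15  (since 50176 − 223·225 = 1)

224 15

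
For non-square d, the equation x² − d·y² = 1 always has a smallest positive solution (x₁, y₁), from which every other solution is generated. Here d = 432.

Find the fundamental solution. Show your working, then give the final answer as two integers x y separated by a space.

d=432: √d = [20; 1,3,1,1,1,3,1,40] (ℓ=8, even), read p_7/q_7
step 0: (20, 1)  from 20·(1,0) + (0,1)
…
step 3: (104, 5)  from 1·(83,4) + (21,1)
…
step 6: (1060, 51)  from 3·(291,14) + (187,9)
step 7: (1351, 65)  from 1·(1060,51) + (291,14)
→ (1351, 65).  Check: 1351²=1825201, 432·65²=1825200, difference 1.

1351 65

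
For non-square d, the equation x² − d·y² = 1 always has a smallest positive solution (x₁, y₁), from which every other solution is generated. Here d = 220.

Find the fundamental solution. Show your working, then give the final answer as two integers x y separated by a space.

89 6

[14; 1,4,1,28] for √220; ℓ=4 ⇒ convergent index 3
a_0=14:  p_0=14·1+0=14,  q_0=14·0+1=1
a_1=1:  p_1=1·14+1=15,  q_1=1·1+0=1
a_2=4:  p_2=4·15+14=74,  q_2=4·1+1=5
a_3=1:  p_3=1·74+15=89,  q_3=1·5+1=6
(x₁, y₁) = (89, 6);  89² − 220·6² = 1 ✓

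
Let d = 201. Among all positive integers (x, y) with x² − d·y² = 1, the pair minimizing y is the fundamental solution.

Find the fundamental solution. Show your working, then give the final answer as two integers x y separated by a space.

[14; 5,1,1,1,2,…,1,5,28] for √201; ℓ=14 ⇒ convergent index 13
a_0=14:  p_0=14·1+0=14,  q_0=14·0+1=1
…
a_2=1:  p_2=1·71+14=85,  q_2=1·5+1=6
a_3=1:  p_3=1·85+71=156,  q_3=1·6+5=11
…
a_8=1:  p_8=1·7670+879=8549,  q_8=1·541+62=603
…
a_12=1:  p_12=1·58085+33317=91402,  q_12=1·4097+2350=6447
a_13=5:  p_13=5·91402+58085=515095,  q_13=5·6447+4097=36332
(x₁, y₁) = (515095, 36332);  515095² − 201·36332² = 1 ✓

515095 36332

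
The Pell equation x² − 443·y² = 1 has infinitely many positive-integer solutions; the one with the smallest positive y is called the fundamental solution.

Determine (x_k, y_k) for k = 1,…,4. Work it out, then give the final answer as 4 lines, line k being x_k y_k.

442 21
390727 18564
345402226 16410555
305335177057 14506912056

d=443: √d = [21; 21,42] (ℓ=2, even), read p_1/q_1
k=0  a_k=21  p_k/q_k = 21/1
k=1  a_k=21  p_k/q_k = 442/21
→ (442, 21).  Check: 442²=195364, 443·21²=195363, difference 1.
(442+21√443)^2 = 390727 + 18564√443
(442+21√443)^3 = 345402226 + 16410555√443
(442+21√443)^4 = 305335177057 + 14506912056√443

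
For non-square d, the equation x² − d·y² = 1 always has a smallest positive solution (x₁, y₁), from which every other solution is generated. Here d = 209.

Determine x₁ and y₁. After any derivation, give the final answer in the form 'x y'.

46551 3220

√209 = [14; 2,5,3,2,3,5,2,28, …], period ℓ=8 (even) → k=7
a_0=14:  p_0=14·1+0=14,  q_0=14·0+1=1
…
a_6=5:  p_6=5·4019+1171=21266,  q_6=5·278+81=1471
a_7=2:  p_7=2·21266+4019=46551,  q_7=2·1471+278=3220
fundamental: x₁=46551, y₁=3220  (since 2166995601 − 209·10368400 = 1)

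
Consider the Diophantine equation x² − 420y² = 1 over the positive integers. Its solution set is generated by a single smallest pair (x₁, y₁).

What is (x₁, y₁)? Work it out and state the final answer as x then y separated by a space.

41 2

√420 → a₀=20, period (2,40); ℓ=2 even so k=1
k=0  a_k=20  p_k/q_k = 20/1
k=1  a_k=2  p_k/q_k = 41/2
fundamental: x₁=41, y₁=2  (since 1681 − 420·4 = 1)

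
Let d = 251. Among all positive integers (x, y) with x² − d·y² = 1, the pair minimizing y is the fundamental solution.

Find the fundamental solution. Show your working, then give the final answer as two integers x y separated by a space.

d=251: √d = [15; 1,5,2,1,2,…,5,1,30] (ℓ=14, even), read p_13/q_13
step 0: (15, 1)  from 15·(1,0) + (0,1)
…
step 7: (29563, 1866)  from 15·(1917,121) + (808,51)
…
step 10: (212692, 13425)  from 1·(151649,9572) + (61043,3853)
…
step 12: (3097857, 195535)  from 5·(577033,36422) + (212692,13425)
step 13: (3674890, 231957)  from 1·(3097857,195535) + (577033,36422)
(x₁, y₁) = (3674890, 231957);  3674890² − 251·231957² = 1 ✓

3674890 231957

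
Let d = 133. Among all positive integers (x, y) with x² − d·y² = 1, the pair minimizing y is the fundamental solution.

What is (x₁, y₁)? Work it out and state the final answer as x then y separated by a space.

2588599 224460

d=133: √d = [11; 1,1,7,5,1,…,1,1,22] (ℓ=16, even), read p_15/q_15
a_0=11:  p_0=11·1+0=11,  q_0=11·0+1=1
a_1=1:  p_1=1·11+1=12,  q_1=1·1+0=1
a_2=1:  p_2=1·12+11=23,  q_2=1·1+1=2
…
a_4=5:  p_4=5·173+23=888,  q_4=5·15+2=77
…
a_6=1:  p_6=1·1061+888=1949,  q_6=1·92+77=169
a_7=1:  p_7=1·1949+1061=3010,  q_7=1·169+92=261
a_8=2:  p_8=2·3010+1949=7969,  q_8=2·261+169=691
a_9=1:  p_9=1·7969+3010=10979,  q_9=1·691+261=952
a_10=1:  p_10=1·10979+7969=18948,  q_10=1·952+691=1643
a_11=1:  p_11=1·18948+10979=29927,  q_11=1·1643+952=2595
a_12=5:  p_12=5·29927+18948=168583,  q_12=5·2595+1643=14618
…
a_14=1:  p_14=1·1210008+168583=1378591,  q_14=1·104921+14618=119539
a_15=1:  p_15=1·1378591+1210008=2588599,  q_15=1·119539+104921=224460
→ (2588599, 224460).  Check: 2588599²=6700844782801, 133·224460²=6700844782800, difference 1.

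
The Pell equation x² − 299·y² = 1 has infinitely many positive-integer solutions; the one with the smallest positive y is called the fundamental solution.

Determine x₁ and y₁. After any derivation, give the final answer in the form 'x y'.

d=299: √d = [17; 3,2,3,34] (ℓ=4, even), read p_3/q_3
a_0=17:  p_0=17·1+0=17,  q_0=17·0+1=1
…
a_2=2:  p_2=2·52+17=121,  q_2=2·3+1=7
a_3=3:  p_3=3·121+52=415,  q_3=3·7+3=24
fundamental: x₁=415, y₁=24  (since 172225 − 299·576 = 1)

415 24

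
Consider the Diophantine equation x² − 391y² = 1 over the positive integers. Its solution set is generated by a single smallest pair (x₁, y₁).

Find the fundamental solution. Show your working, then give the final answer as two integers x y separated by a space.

√391 → a₀=19, period (1,3,2,2,1,…,3,1,38); ℓ=16 even so k=15
i=0: a=19 ⇒ p=19, q=1
…
i=5: a=1 ⇒ p=613, q=31
…
i=8: a=19 ⇒ p=52519, q=2656
i=9: a=2 ⇒ p=107747, q=5449
i=10: a=1 ⇒ p=160266, q=8105
…
i=14: a=3 ⇒ p=5678083, q=287153
i=15: a=1 ⇒ p=7338680, q=371133
→ (7338680, 371133).  Check: 7338680²=53856224142400, 391·371133²=53856224142399, difference 1.

7338680 371133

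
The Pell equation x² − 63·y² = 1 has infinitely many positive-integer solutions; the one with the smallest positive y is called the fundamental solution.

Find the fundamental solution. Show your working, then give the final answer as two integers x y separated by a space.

√63 → a₀=7, period (1,14); ℓ=2 even so k=1
a_0=7:  p_0=7·1+0=7,  q_0=7·0+1=1
a_1=1:  p_1=1·7+1=8,  q_1=1·1+0=1
→ (8, 1).  Check: 8²=64, 63·1²=63, difference 1.

8 1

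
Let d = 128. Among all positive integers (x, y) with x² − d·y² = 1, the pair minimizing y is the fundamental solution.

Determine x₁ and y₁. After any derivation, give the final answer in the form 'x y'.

577 51

√128 = [11; 3,5,3,22, …], period ℓ=4 (even) → k=3
a_0=11:  p_0=11·1+0=11,  q_0=11·0+1=1
a_1=3:  p_1=3·11+1=34,  q_1=3·1+0=3
a_2=5:  p_2=5·34+11=181,  q_2=5·3+1=16
a_3=3:  p_3=3·181+34=577,  q_3=3·16+3=51
(x₁, y₁) = (577, 51);  577² − 128·51² = 1 ✓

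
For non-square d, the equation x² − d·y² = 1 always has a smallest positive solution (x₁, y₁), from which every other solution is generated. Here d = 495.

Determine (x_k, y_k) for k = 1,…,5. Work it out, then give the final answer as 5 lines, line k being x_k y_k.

√495 = [22; 4,44, …], period ℓ=2 (even) → k=1
i=0: a=22 ⇒ p=22, q=1
i=1: a=4 ⇒ p=89, q=4
fundamental: x₁=89, y₁=4  (since 7921 − 495·16 = 1)
n=2: (89,4)∘(89,4) = (89·89+495·4·4, 89·4+4·89) = (15841,712)
n=3: (15841,712)∘(89,4) = (89·15841+495·4·712, 89·712+4·15841) = (2819609,126732)
n=4: (2819609,126732)∘(89,4) = (89·2819609+495·4·126732, 89·126732+4·2819609) = (501874561,22557584)
n=5: (501874561,22557584)∘(89,4) = (89·501874561+495·4·22557584, 89·22557584+4·501874561) = (89330852249,4015123220)

89 4
15841 712
2819609 126732
501874561 22557584
89330852249 4015123220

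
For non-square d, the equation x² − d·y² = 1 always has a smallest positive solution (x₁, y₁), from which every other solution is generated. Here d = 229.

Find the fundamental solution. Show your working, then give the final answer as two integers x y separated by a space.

5848201 386460

√229 = [15; 7,1,1,7,30, …], period ℓ=5 (odd) → k=9
a_0=15:  p_0=15·1+0=15,  q_0=15·0+1=1
…
a_7=1:  p_7=1·362399+51527=413926,  q_7=1·23948+3405=27353
a_8=1:  p_8=1·413926+362399=776325,  q_8=1·27353+23948=51301
a_9=7:  p_9=7·776325+413926=5848201,  q_9=7·51301+27353=386460
fundamental: x₁=5848201, y₁=386460  (since 34201454936401 − 229·149351331600 = 1)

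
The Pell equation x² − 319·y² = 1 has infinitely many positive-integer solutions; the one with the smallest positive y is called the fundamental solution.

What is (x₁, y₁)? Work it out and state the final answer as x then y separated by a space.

12901780 722361

[17; 1,6,5,1,4,…,6,1,34] for √319; ℓ=14 ⇒ convergent index 13
i=0: a=17 ⇒ p=17, q=1
i=1: a=1 ⇒ p=18, q=1
i=2: a=6 ⇒ p=125, q=7
…
i=4: a=1 ⇒ p=768, q=43
…
i=9: a=4 ⇒ p=250816, q=14043
i=10: a=1 ⇒ p=309613, q=17335
i=11: a=5 ⇒ p=1798881, q=100718
i=12: a=6 ⇒ p=11102899, q=621643
i=13: a=1 ⇒ p=12901780, q=722361
→ (12901780, 722361).  Check: 12901780²=166455927168400, 319·722361²=166455927168399, difference 1.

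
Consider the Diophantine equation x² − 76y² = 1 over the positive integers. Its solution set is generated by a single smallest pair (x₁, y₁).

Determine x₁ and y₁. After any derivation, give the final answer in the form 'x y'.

57799 6630

√76 → a₀=8, period (1,2,1,1,5,4,5,1,1,2,1,16); ℓ=12 even so k=11
step 0: (8, 1)  from 8·(1,0) + (0,1)
…
step 2: (26, 3)  from 2·(9,1) + (8,1)
…
step 6: (1421, 163)  from 4·(340,39) + (61,7)
step 7: (7445, 854)  from 5·(1421,163) + (340,39)
step 8: (8866, 1017)  from 1·(7445,854) + (1421,163)
…
step 10: (41488, 4759)  from 2·(16311,1871) + (8866,1017)
step 11: (57799, 6630)  from 1·(41488,4759) + (16311,1871)
(x₁, y₁) = (57799, 6630);  57799² − 76·6630² = 1 ✓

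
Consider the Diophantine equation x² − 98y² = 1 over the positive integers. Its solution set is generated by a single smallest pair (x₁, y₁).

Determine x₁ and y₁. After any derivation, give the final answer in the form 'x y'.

d=98: √d = [9; 1,8,1,18] (ℓ=4, even), read p_3/q_3
i=0: a=9 ⇒ p=9, q=1
…
i=2: a=8 ⇒ p=89, q=9
i=3: a=1 ⇒ p=99, q=10
(x₁, y₁) = (99, 10);  99² − 98·10² = 1 ✓

99 10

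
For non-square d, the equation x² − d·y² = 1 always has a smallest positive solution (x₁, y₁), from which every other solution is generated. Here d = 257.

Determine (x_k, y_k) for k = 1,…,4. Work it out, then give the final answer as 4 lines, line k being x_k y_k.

513 32
526337 32832
540021249 33685600
554061275137 34561392768

[16; 32] for √257; ℓ=1 ⇒ convergent index 1
a_0=16:  p_0=16·1+0=16,  q_0=16·0+1=1
a_1=32:  p_1=32·16+1=513,  q_1=32·1+0=32
→ (513, 32).  Check: 513²=263169, 257·32²=263168, difference 1.
(x_2, y_2) = (513·513 + 257·32·32, 513·32 + 32·513) = (526337, 32832)
(x_3, y_3) = (513·526337 + 257·32·32832, 513·32832 + 32·526337) = (540021249, 33685600)
(x_4, y_4) = (513·540021249 + 257·32·33685600, 513·33685600 + 32·540021249) = (554061275137, 34561392768)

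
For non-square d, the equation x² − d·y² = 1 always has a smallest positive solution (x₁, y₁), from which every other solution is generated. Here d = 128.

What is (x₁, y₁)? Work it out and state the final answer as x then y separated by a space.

√128 → a₀=11, period (3,5,3,22); ℓ=4 even so k=3
k=0  a_k=11  p_k/q_k = 11/1
k=1  a_k=3  p_k/q_k = 34/3
k=2  a_k=5  p_k/q_k = 181/16
k=3  a_k=3  p_k/q_k = 577/51
(x₁, y₁) = (577, 51);  577² − 128·51² = 1 ✓

577 51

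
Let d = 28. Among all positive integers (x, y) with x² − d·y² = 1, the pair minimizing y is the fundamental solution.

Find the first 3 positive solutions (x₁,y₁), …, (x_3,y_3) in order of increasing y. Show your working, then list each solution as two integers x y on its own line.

127 24
32257 6096
8193151 1548360

[5; 3,2,3,10] for √28; ℓ=4 ⇒ convergent index 3
a_0=5:  p_0=5·1+0=5,  q_0=5·0+1=1
a_1=3:  p_1=3·5+1=16,  q_1=3·1+0=3
a_2=2:  p_2=2·16+5=37,  q_2=2·3+1=7
a_3=3:  p_3=3·37+16=127,  q_3=3·7+3=24
(x₁, y₁) = (127, 24);  127² − 28·24² = 1 ✓
n=2: (127,24)∘(127,24) = (127·127+28·24·24, 127·24+24·127) = (32257,6096)
n=3: (32257,6096)∘(127,24) = (127·32257+28·24·6096, 127·6096+24·32257) = (8193151,1548360)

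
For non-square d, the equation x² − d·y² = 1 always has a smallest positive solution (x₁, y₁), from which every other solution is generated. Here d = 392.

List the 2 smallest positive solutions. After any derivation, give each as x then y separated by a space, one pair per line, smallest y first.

√392 = [19; 1,3,1,38, …], period ℓ=4 (even) → k=3
k=0  a_k=19  p_k/q_k = 19/1
k=1  a_k=1  p_k/q_k = 20/1
k=2  a_k=3  p_k/q_k = 79/4
k=3  a_k=1  p_k/q_k = 99/5
fundamental: x₁=99, y₁=5  (since 9801 − 392·25 = 1)
(x_2, y_2) = (99·99 + 392·5·5, 99·5 + 5·99) = (19601, 990)

99 5
19601 990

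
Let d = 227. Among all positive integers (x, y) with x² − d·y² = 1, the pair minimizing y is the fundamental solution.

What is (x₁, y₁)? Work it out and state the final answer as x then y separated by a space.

226 15

√227 = [15; 15,30, …], period ℓ=2 (even) → k=1
a_0=15:  p_0=15·1+0=15,  q_0=15·0+1=1
a_1=15:  p_1=15·15+1=226,  q_1=15·1+0=15
fundamental: x₁=226, y₁=15  (since 51076 − 227·225 = 1)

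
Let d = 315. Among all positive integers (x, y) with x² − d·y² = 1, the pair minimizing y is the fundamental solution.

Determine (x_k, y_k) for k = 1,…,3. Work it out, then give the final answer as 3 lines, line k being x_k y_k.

71 4
10081 568
1431431 80652

d=315: √d = [17; 1,2,1,34] (ℓ=4, even), read p_3/q_3
step 0: (17, 1)  from 17·(1,0) + (0,1)
…
step 2: (53, 3)  from 2·(18,1) + (17,1)
step 3: (71, 4)  from 1·(53,3) + (18,1)
fundamental: x₁=71, y₁=4  (since 5041 − 315·16 = 1)
k=2:  x_2 = 71·71+315·4·4 = 10081,  y_2 = 71·4+4·71 = 568
k=3:  x_3 = 71·10081+315·4·568 = 1431431,  y_3 = 71·568+4·10081 = 80652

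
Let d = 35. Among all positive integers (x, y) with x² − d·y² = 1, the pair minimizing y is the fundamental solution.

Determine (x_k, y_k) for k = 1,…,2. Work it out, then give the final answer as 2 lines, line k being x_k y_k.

6 1
71 12

√35 → a₀=5, period (1,10); ℓ=2 even so k=1
k=0  a_k=5  p_k/q_k = 5/1
k=1  a_k=1  p_k/q_k = 6/1
→ (6, 1).  Check: 6²=36, 35·1²=35, difference 1.
(6+1√35)^2 = 71 + 12√35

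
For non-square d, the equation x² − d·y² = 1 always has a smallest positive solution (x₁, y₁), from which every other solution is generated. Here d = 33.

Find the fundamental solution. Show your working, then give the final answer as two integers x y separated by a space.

23 4

[5; 1,2,1,10] for √33; ℓ=4 ⇒ convergent index 3
i=0: a=5 ⇒ p=5, q=1
i=1: a=1 ⇒ p=6, q=1
i=2: a=2 ⇒ p=17, q=3
i=3: a=1 ⇒ p=23, q=4
(x₁, y₁) = (23, 4);  23² − 33·4² = 1 ✓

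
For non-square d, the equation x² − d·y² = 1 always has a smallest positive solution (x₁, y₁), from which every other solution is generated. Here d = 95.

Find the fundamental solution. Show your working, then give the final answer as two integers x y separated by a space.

39 4

d=95: √d = [9; 1,2,1,18] (ℓ=4, even), read p_3/q_3
a_0=9:  p_0=9·1+0=9,  q_0=9·0+1=1
…
a_2=2:  p_2=2·10+9=29,  q_2=2·1+1=3
a_3=1:  p_3=1·29+10=39,  q_3=1·3+1=4
fundamental: x₁=39, y₁=4  (since 1521 − 95·16 = 1)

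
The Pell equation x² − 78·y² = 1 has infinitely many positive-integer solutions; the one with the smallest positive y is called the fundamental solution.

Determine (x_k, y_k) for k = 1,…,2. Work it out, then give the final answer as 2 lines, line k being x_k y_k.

√78 = [8; 1,4,1,16, …], period ℓ=4 (even) → k=3
i=0: a=8 ⇒ p=8, q=1
…
i=2: a=4 ⇒ p=44, q=5
i=3: a=1 ⇒ p=53, q=6
fundamental: x₁=53, y₁=6  (since 2809 − 78·36 = 1)
k=2:  x_2 = 53·53+78·6·6 = 5617,  y_2 = 53·6+6·53 = 636

53 6
5617 636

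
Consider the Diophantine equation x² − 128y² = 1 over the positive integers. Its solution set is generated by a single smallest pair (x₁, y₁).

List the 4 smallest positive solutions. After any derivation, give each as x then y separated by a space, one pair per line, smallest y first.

[11; 3,5,3,22] for √128; ℓ=4 ⇒ convergent index 3
k=0  a_k=11  p_k/q_k = 11/1
k=1  a_k=3  p_k/q_k = 34/3
k=2  a_k=5  p_k/q_k = 181/16
k=3  a_k=3  p_k/q_k = 577/51
→ (577, 51).  Check: 577²=332929, 128·51²=332928, difference 1.
k=2:  x_2 = 577·577+128·51·51 = 665857,  y_2 = 577·51+51·577 = 58854
k=3:  x_3 = 577·665857+128·51·58854 = 768398401,  y_3 = 577·58854+51·665857 = 67917465
k=4:  x_4 = 577·768398401+128·51·67917465 = 886731088897,  y_4 = 577·67917465+51·768398401 = 78376695756

577 51
665857 58854
768398401 67917465
886731088897 78376695756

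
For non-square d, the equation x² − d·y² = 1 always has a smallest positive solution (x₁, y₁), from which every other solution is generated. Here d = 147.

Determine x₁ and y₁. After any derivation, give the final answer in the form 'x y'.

97 8

√147 → a₀=12, period (8,24); ℓ=2 even so k=1
a_0=12:  p_0=12·1+0=12,  q_0=12·0+1=1
a_1=8:  p_1=8·12+1=97,  q_1=8·1+0=8
→ (97, 8).  Check: 97²=9409, 147·8²=9408, difference 1.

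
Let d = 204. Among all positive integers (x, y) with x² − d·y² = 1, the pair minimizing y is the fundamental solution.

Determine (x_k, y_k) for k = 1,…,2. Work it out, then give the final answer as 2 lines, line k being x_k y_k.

d=204: √d = [14; 3,1,1,6,1,1,3,28] (ℓ=8, even), read p_7/q_7
i=0: a=14 ⇒ p=14, q=1
…
i=3: a=1 ⇒ p=100, q=7
i=4: a=6 ⇒ p=657, q=46
i=5: a=1 ⇒ p=757, q=53
i=6: a=1 ⇒ p=1414, q=99
i=7: a=3 ⇒ p=4999, q=350
→ (4999, 350).  Check: 4999²=24990001, 204·350²=24990000, difference 1.
k=2:  x_2 = 4999·4999+204·350·350 = 49980001,  y_2 = 4999·350+350·4999 = 3499300

4999 350
49980001 3499300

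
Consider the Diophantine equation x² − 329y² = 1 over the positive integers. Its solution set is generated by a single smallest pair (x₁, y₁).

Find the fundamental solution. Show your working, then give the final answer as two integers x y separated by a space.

2376415 131016

√329 → a₀=18, period (7,4,2,1,1,4,1,1,2,4,7,36); ℓ=12 even so k=11
k=0  a_k=18  p_k/q_k = 18/1
k=1  a_k=7  p_k/q_k = 127/7
…
k=3  a_k=2  p_k/q_k = 1179/65
k=4  a_k=1  p_k/q_k = 1705/94
k=5  a_k=1  p_k/q_k = 2884/159
k=6  a_k=4  p_k/q_k = 13241/730
…
k=10  a_k=4  p_k/q_k = 328794/18127
k=11  a_k=7  p_k/q_k = 2376415/131016
→ (2376415, 131016).  Check: 2376415²=5647348252225, 329·131016²=5647348252224, difference 1.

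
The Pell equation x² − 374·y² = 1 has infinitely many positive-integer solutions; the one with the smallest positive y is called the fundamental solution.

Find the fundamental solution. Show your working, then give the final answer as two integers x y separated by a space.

3365 174

[19; 2,1,18,1,2,38] for √374; ℓ=6 ⇒ convergent index 5
k=0  a_k=19  p_k/q_k = 19/1
…
k=3  a_k=18  p_k/q_k = 1083/56
k=4  a_k=1  p_k/q_k = 1141/59
k=5  a_k=2  p_k/q_k = 3365/174
(x₁, y₁) = (3365, 174);  3365² − 374·174² = 1 ✓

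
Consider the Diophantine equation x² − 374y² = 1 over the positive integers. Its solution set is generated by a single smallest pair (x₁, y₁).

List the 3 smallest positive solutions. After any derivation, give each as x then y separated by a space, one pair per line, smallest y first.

√374 → a₀=19, period (2,1,18,1,2,38); ℓ=6 even so k=5
k=0  a_k=19  p_k/q_k = 19/1
k=1  a_k=2  p_k/q_k = 39/2
k=2  a_k=1  p_k/q_k = 58/3
…
k=4  a_k=1  p_k/q_k = 1141/59
k=5  a_k=2  p_k/q_k = 3365/174
fundamental: x₁=3365, y₁=174  (since 11323225 − 374·30276 = 1)
n=2: (3365,174)∘(3365,174) = (3365·3365+374·174·174, 3365·174+174·3365) = (22646449,1171020)
n=3: (22646449,1171020)∘(3365,174) = (3365·22646449+374·174·1171020, 3365·1171020+174·22646449) = (152410598405,7880964426)

3365 174
22646449 1171020
152410598405 7880964426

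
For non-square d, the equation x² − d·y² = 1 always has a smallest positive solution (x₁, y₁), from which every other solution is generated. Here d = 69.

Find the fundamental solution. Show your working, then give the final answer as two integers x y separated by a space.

7775 936

√69 → a₀=8, period (3,3,1,4,1,3,3,16); ℓ=8 even so k=7
i=0: a=8 ⇒ p=8, q=1
…
i=2: a=3 ⇒ p=83, q=10
…
i=6: a=3 ⇒ p=2384, q=287
i=7: a=3 ⇒ p=7775, q=936
(x₁, y₁) = (7775, 936);  7775² − 69·936² = 1 ✓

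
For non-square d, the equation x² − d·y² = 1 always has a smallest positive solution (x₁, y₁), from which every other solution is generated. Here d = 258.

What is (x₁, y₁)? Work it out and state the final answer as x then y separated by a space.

257 16

√258 → a₀=16, period (16,32); ℓ=2 even so k=1
k=0  a_k=16  p_k/q_k = 16/1
k=1  a_k=16  p_k/q_k = 257/16
(x₁, y₁) = (257, 16);  257² − 258·16² = 1 ✓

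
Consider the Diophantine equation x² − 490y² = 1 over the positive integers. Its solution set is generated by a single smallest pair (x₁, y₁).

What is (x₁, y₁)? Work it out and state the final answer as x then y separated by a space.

d=490: √d = [22; 7,2,1,4,4,4,1,2,7,44] (ℓ=10, even), read p_9/q_9
k=0  a_k=22  p_k/q_k = 22/1
k=1  a_k=7  p_k/q_k = 155/7
…
k=4  a_k=4  p_k/q_k = 2280/103
…
k=8  a_k=2  p_k/q_k = 141338/6385
k=9  a_k=7  p_k/q_k = 1039681/46968
fundamental: x₁=1039681, y₁=46968  (since 1080936581761 − 490·2205993024 = 1)

1039681 46968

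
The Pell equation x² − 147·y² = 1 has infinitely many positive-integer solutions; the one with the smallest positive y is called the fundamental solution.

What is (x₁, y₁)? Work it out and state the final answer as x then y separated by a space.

97 8

[12; 8,24] for √147; ℓ=2 ⇒ convergent index 1
step 0: (12, 1)  from 12·(1,0) + (0,1)
step 1: (97, 8)  from 8·(12,1) + (1,0)
(x₁, y₁) = (97, 8);  97² − 147·8² = 1 ✓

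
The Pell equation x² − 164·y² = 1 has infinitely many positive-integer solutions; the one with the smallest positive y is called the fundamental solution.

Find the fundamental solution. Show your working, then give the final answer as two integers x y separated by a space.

2049 160

√164 → a₀=12, period (1,4,6,4,1,24); ℓ=6 even so k=5
a_0=12:  p_0=12·1+0=12,  q_0=12·0+1=1
a_1=1:  p_1=1·12+1=13,  q_1=1·1+0=1
a_2=4:  p_2=4·13+12=64,  q_2=4·1+1=5
…
a_4=4:  p_4=4·397+64=1652,  q_4=4·31+5=129
a_5=1:  p_5=1·1652+397=2049,  q_5=1·129+31=160
(x₁, y₁) = (2049, 160);  2049² − 164·160² = 1 ✓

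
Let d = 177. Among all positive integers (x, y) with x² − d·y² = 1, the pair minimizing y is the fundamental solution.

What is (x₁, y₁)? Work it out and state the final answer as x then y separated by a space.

62423 4692

√177 → a₀=13, period (3,3,2,8,2,3,3,26); ℓ=8 even so k=7
a_0=13:  p_0=13·1+0=13,  q_0=13·0+1=1
…
a_3=2:  p_3=2·133+40=306,  q_3=2·10+3=23
a_4=8:  p_4=8·306+133=2581,  q_4=8·23+10=194
a_5=2:  p_5=2·2581+306=5468,  q_5=2·194+23=411
a_6=3:  p_6=3·5468+2581=18985,  q_6=3·411+194=1427
a_7=3:  p_7=3·18985+5468=62423,  q_7=3·1427+411=4692
→ (62423, 4692).  Check: 62423²=3896630929, 177·4692²=3896630928, difference 1.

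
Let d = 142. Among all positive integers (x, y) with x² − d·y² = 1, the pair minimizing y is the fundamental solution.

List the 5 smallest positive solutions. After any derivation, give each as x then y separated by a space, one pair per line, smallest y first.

143 12
40897 3432
11696399 981540
3345129217 280717008
956695259663 80284082748

√142 → a₀=11, period (1,10,1,22); ℓ=4 even so k=3
step 0: (11, 1)  from 11·(1,0) + (0,1)
…
step 2: (131, 11)  from 10·(12,1) + (11,1)
step 3: (143, 12)  from 1·(131,11) + (12,1)
(x₁, y₁) = (143, 12);  143² − 142·12² = 1 ✓
(143+12√142)^2 = 40897 + 3432√142
(143+12√142)^3 = 11696399 + 981540√142
(143+12√142)^4 = 3345129217 + 280717008√142
(143+12√142)^5 = 956695259663 + 80284082748√142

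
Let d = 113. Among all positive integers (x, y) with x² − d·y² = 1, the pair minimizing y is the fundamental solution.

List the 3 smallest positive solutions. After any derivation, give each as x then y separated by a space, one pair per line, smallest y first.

d=113: √d = [10; 1,1,1,2,2,1,1,1,20] (ℓ=9, odd), read p_17/q_17
a_0=10:  p_0=10·1+0=10,  q_0=10·0+1=1
a_1=1:  p_1=1·10+1=11,  q_1=1·1+0=1
…
a_4=2:  p_4=2·32+21=85,  q_4=2·3+2=8
a_5=2:  p_5=2·85+32=202,  q_5=2·8+3=19
a_6=1:  p_6=1·202+85=287,  q_6=1·19+8=27
…
a_8=1:  p_8=1·489+287=776,  q_8=1·46+27=73
a_9=20:  p_9=20·776+489=16009,  q_9=20·73+46=1506
a_10=1:  p_10=1·16009+776=16785,  q_10=1·1506+73=1579
a_11=1:  p_11=1·16785+16009=32794,  q_11=1·1579+1506=3085
a_12=1:  p_12=1·32794+16785=49579,  q_12=1·3085+1579=4664
a_13=2:  p_13=2·49579+32794=131952,  q_13=2·4664+3085=12413
a_14=2:  p_14=2·131952+49579=313483,  q_14=2·12413+4664=29490
a_15=1:  p_15=1·313483+131952=445435,  q_15=1·29490+12413=41903
a_16=1:  p_16=1·445435+313483=758918,  q_16=1·41903+29490=71393
a_17=1:  p_17=1·758918+445435=1204353,  q_17=1·71393+41903=113296
→ (1204353, 113296).  Check: 1204353²=1450466148609, 113·113296²=1450466148608, difference 1.
n=2: (1204353,113296)∘(1204353,113296) = (1204353·1204353+113·113296·113296, 1204353·113296+113296·1204353) = (2900932297217,272896754976)
n=3: (2900932297217,272896754976)∘(1204353,113296) = (1204353·2900932297217+113·113296·272896754976, 1204353·272896754976+113296·2900932297217) = (6987493029899166849,657328051091107760)

1204353 113296
2900932297217 272896754976
6987493029899166849 657328051091107760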